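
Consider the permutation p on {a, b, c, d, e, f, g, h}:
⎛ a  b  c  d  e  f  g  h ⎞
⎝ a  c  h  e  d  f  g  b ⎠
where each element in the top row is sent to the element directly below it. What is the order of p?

6

The disjoint-cycle form of p has cycle lengths 3, 2, 1, 1, 1.
The order is lcm(3, 2) = 6.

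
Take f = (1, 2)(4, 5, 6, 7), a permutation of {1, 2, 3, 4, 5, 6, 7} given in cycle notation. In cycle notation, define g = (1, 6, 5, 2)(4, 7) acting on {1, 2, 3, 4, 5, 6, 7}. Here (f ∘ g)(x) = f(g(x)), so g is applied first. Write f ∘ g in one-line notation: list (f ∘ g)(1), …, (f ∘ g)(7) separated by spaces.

7 2 3 4 1 6 5

(f ∘ g)(x) = f(g(x)). Computing each image: f(g(1)) = f(6) = 7, f(g(2)) = f(1) = 2, f(g(3)) = f(3) = 3, f(g(4)) = f(7) = 4, f(g(5)) = f(2) = 1, f(g(6)) = f(5) = 6, f(g(7)) = f(4) = 5.
Hence f ∘ g = [7 2 3 4 1 6 5].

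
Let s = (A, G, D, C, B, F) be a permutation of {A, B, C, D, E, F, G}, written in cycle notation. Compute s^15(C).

C lies in the 6-cycle (A, G, D, C, B, F).
On a 6-cycle, s^6 is the identity, so s^15 = s^3 there (15 ≡ 3 mod 6).
Stepping 3 places around the cycle: C → B → F → A.

A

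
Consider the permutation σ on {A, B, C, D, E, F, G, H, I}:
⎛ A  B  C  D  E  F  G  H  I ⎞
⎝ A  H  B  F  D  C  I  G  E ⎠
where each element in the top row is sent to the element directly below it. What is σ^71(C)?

F

Tracing C → B → … returns to C after 8 steps, so C lies in an 8-cycle (B H G I E D F C).
Powers repeat with period 8 on this cycle, and 71 mod 8 = 7, so σ^71(C) = σ^7(C).
Stepping 7 places around the cycle: C → B → H → G → I → E → D → F.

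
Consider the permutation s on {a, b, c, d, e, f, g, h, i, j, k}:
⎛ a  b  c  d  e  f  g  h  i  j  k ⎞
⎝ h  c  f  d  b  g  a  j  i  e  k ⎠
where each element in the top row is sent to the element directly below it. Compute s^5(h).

Tracing h → j → … returns to h after 8 steps, so h lies in an 8-cycle (a h j e b c f g).
Advancing 5 steps from h: h → j → e → b → c → f.

f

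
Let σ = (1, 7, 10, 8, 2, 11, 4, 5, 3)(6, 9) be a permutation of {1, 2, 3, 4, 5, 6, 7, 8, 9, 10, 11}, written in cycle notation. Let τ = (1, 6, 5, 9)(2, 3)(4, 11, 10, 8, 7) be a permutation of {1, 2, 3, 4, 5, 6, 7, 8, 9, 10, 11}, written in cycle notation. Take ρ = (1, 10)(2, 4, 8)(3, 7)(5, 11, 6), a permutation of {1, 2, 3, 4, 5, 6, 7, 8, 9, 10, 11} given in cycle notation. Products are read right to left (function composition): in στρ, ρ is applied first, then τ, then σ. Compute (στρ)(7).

Apply the permutations in order: ρ(7) = 3, then τ(3) = 2, then σ(2) = 11. So (στρ)(7) = 11.

11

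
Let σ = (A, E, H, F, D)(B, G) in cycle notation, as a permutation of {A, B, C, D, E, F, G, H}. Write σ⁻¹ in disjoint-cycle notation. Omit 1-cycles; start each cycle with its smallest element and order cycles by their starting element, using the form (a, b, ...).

Inverting a permutation written in cycle notation just reverses the order within every cycle.
Reversing each cycle of σ and rotating so the smallest element leads gives (A, D, F, H, E)(B, G).

(A, D, F, H, E)(B, G)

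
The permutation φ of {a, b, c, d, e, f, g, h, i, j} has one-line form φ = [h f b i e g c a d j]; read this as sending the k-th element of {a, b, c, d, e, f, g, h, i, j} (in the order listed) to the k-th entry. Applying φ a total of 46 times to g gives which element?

b

Tracing g → c → … returns to g after 4 steps, so g lies in a 4-cycle (b, f, g, c).
On a 4-cycle, φ^4 is the identity, so φ^46 = φ^2 there (46 ≡ 2 mod 4).
Advancing 2 steps from g: g → c → b.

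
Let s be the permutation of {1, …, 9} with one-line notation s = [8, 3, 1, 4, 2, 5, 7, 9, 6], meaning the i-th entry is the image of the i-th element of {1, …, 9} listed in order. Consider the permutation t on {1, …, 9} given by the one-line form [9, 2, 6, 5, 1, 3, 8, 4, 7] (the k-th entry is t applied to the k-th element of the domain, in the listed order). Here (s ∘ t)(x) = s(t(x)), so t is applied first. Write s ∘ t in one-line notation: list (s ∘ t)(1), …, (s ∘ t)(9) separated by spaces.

For each element, apply t then s: 1 → 9 → 6; 2 → 2 → 3; 3 → 6 → 5; 4 → 5 → 2; 5 → 1 → 8; 6 → 3 → 1; 7 → 8 → 9; 8 → 4 → 4; 9 → 7 → 7.
Collecting the images, s ∘ t = [6 3 5 2 8 1 9 4 7].

6 3 5 2 8 1 9 4 7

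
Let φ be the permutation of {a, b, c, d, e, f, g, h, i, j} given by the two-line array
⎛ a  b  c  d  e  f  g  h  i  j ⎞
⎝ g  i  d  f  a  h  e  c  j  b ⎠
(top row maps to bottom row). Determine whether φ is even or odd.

In disjoint-cycle form the cycle lengths are 4, 3, 3.
A cycle is odd iff its length is even; φ has 1 even-length cycle, so sgn(φ) = (−1)^1 and φ is odd.

odd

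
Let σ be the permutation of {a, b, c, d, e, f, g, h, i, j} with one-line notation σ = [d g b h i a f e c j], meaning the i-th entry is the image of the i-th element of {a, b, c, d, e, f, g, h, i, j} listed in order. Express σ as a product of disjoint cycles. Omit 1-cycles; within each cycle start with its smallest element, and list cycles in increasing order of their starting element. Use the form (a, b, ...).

(a, d, h, e, i, c, b, g, f)

Iterating σ from a gives a → d → h → e → i → c → b → g → f → a; that is the 9-cycle (a, d, h, e, i, c, b, g, f).
Repeating from the next unused element and collecting all non-trivial cycles gives (a, d, h, e, i, c, b, g, f).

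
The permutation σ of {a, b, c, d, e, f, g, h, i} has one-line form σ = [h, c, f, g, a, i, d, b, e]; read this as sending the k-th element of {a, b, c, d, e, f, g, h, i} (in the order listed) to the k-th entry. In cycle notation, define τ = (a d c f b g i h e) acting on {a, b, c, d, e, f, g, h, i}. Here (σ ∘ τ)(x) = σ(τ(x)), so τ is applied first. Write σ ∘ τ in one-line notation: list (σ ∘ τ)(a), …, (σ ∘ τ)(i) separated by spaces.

For each element, apply τ then σ: a → d → g; b → g → d; c → f → i; d → c → f; e → a → h; f → b → c; g → i → e; h → e → a; i → h → b.
So σ ∘ τ in one-line form is g d i f h c e a b.

g d i f h c e a b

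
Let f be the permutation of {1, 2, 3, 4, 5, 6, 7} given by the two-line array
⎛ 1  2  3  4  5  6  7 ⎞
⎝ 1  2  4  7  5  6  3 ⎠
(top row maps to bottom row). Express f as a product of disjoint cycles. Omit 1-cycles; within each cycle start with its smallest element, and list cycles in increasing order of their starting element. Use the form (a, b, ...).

(3, 4, 7)

From 3: 3 → 4 → 7 → 3, closing the cycle (3, 4, 7).
Repeating from the next unused element and collecting all non-trivial cycles gives (3, 4, 7).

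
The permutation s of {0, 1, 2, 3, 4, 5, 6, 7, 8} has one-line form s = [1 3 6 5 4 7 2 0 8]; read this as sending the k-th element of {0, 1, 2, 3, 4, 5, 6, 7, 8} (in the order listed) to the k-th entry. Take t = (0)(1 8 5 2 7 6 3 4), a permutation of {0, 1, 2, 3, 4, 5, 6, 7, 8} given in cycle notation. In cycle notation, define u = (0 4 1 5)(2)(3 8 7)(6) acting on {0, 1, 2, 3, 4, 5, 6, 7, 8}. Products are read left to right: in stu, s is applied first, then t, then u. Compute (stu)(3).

2

Chase 3: s(3) = 5; t(5) = 2; u(2) = 2. Hence (stu)(3) = 2.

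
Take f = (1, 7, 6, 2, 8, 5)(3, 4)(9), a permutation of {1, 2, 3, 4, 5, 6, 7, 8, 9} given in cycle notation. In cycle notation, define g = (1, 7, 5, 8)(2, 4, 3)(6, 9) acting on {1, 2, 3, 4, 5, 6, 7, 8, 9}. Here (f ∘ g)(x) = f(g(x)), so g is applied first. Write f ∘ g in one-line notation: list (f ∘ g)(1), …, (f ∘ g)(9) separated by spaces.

(f ∘ g)(x) = f(g(x)). Computing each image: f(g(1)) = f(7) = 6, f(g(2)) = f(4) = 3, f(g(3)) = f(2) = 8, f(g(4)) = f(3) = 4, f(g(5)) = f(8) = 5, f(g(6)) = f(9) = 9, f(g(7)) = f(5) = 1, f(g(8)) = f(1) = 7, f(g(9)) = f(6) = 2.
Hence f ∘ g = [6 3 8 4 5 9 1 7 2].

6 3 8 4 5 9 1 7 2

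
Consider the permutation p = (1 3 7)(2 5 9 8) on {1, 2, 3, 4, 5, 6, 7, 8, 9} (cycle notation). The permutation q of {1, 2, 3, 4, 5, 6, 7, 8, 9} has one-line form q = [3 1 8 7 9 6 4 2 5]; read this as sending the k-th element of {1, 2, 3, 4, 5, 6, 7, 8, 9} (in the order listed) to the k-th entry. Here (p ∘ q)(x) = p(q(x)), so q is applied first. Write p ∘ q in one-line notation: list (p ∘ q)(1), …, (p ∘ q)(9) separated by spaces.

7 3 2 1 8 6 4 5 9

Chase each element through q then p: 1 → 3 → 7; 2 → 1 → 3; 3 → 8 → 2; 4 → 7 → 1; 5 → 9 → 8; 6 → 6 → 6; 7 → 4 → 4; 8 → 2 → 5; 9 → 5 → 9.
Collecting the images, p ∘ q = [7 3 2 1 8 6 4 5 9].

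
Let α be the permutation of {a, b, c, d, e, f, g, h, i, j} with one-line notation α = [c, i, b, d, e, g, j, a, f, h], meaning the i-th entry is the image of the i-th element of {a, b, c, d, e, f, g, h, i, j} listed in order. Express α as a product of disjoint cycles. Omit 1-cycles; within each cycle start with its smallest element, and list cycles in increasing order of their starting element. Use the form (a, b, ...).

Start at a and follow images: a → c → b → i → f → g → j → h → a, giving the cycle (a, c, b, i, f, g, j, h).
Repeating from the next unused element and collecting all non-trivial cycles gives (a, c, b, i, f, g, j, h).

(a, c, b, i, f, g, j, h)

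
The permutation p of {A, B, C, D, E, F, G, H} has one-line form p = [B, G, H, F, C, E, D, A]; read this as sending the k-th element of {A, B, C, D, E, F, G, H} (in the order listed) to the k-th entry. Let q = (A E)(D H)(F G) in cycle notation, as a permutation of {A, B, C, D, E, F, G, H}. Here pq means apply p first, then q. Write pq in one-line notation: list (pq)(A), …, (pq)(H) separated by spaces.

B F D G C A H E

For each element, apply p then q: A → B → B; B → G → F; C → H → D; D → F → G; E → C → C; F → E → A; G → D → H; H → A → E.
Collecting the images, pq = [B F D G C A H E].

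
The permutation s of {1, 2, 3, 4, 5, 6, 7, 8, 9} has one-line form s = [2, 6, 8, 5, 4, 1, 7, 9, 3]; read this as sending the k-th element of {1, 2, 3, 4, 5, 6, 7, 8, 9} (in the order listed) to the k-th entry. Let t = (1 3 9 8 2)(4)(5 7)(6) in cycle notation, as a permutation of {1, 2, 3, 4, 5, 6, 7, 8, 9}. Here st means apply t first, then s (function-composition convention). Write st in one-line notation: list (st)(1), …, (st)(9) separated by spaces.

8 2 3 5 7 1 4 6 9

For each element, apply t then s: 1 → 3 → 8; 2 → 1 → 2; 3 → 9 → 3; 4 → 4 → 5; 5 → 7 → 7; 6 → 6 → 1; 7 → 5 → 4; 8 → 2 → 6; 9 → 8 → 9.
So st in one-line form is 8 2 3 5 7 1 4 6 9.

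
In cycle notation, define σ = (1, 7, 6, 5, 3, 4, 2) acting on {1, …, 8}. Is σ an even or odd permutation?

even

The cycle lengths are 7, 1.
A cycle is odd iff its length is even; σ has 0 even-length cycles, so sgn(σ) = (−1)^0 and σ is even.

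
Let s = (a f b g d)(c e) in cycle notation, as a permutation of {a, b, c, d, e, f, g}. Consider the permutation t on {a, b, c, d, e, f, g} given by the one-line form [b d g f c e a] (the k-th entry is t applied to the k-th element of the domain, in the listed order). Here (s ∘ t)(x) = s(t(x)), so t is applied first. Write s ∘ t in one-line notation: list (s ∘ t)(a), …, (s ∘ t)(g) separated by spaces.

For each element, apply t then s: a → b → g; b → d → a; c → g → d; d → f → b; e → c → e; f → e → c; g → a → f.
Collecting the images, s ∘ t = [g a d b e c f].

g a d b e c f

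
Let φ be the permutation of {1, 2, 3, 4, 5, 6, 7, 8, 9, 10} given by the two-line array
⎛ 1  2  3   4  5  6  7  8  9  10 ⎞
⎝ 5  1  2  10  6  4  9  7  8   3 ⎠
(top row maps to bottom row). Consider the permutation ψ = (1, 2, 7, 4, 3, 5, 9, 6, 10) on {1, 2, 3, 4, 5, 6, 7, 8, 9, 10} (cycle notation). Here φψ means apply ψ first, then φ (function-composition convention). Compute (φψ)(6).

3

First apply ψ: ψ(6) = 10, then φ(10) = 3. Thus (φψ)(6) = 3.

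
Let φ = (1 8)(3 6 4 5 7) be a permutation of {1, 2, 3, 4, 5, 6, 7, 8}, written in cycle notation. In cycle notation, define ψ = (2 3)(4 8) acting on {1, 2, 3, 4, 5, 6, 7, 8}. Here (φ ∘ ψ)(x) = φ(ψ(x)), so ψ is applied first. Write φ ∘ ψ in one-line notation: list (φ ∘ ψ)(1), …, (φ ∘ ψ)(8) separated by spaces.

(φ ∘ ψ)(x) = φ(ψ(x)). Computing each image: φ(ψ(1)) = φ(1) = 8, φ(ψ(2)) = φ(3) = 6, φ(ψ(3)) = φ(2) = 2, φ(ψ(4)) = φ(8) = 1, φ(ψ(5)) = φ(5) = 7, φ(ψ(6)) = φ(6) = 4, φ(ψ(7)) = φ(7) = 3, φ(ψ(8)) = φ(4) = 5.
Hence φ ∘ ψ = [8 6 2 1 7 4 3 5].

8 6 2 1 7 4 3 5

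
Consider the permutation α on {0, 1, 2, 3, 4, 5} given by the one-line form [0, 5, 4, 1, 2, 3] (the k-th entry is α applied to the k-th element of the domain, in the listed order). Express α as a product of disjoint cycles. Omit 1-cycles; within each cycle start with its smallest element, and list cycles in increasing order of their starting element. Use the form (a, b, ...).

(1, 5, 3)(2, 4)

Iterating α from 1 gives 1 → 5 → 3 → 1; that is the 3-cycle (1, 5, 3).
Continuing from each remaining unvisited element yields (1, 5, 3)(2, 4).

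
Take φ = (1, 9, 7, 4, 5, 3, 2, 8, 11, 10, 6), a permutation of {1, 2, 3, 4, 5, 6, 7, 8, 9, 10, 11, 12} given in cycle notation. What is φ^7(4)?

4 lies in the 11-cycle (1, 9, 7, 4, 5, 3, 2, 8, 11, 10, 6).
Stepping 7 places around the cycle: 4 → 5 → 3 → 2 → 8 → 11 → 10 → 6.

6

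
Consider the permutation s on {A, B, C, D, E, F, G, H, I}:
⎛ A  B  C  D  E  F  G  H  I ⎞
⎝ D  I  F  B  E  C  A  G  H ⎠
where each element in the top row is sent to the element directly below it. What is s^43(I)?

Tracing I → H → … returns to I after 6 steps, so I lies in a 6-cycle (A, D, B, I, H, G).
On a 6-cycle, s^6 is the identity, so s^43 = s^1 there (43 ≡ 1 mod 6).
Advancing 1 step from I: I → H.

H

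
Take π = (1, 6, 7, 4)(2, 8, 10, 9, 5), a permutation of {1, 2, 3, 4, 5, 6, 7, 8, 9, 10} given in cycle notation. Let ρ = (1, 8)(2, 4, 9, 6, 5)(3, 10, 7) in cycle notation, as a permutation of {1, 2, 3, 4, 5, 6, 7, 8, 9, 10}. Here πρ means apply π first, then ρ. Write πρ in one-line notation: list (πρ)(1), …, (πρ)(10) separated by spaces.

(πρ)(x) = ρ(π(x)). Computing each image: ρ(π(1)) = ρ(6) = 5, ρ(π(2)) = ρ(8) = 1, ρ(π(3)) = ρ(3) = 10, ρ(π(4)) = ρ(1) = 8, ρ(π(5)) = ρ(2) = 4, ρ(π(6)) = ρ(7) = 3, ρ(π(7)) = ρ(4) = 9, ρ(π(8)) = ρ(10) = 7, ρ(π(9)) = ρ(5) = 2, ρ(π(10)) = ρ(9) = 6.
Hence πρ = [5 1 10 8 4 3 9 7 2 6].

5 1 10 8 4 3 9 7 2 6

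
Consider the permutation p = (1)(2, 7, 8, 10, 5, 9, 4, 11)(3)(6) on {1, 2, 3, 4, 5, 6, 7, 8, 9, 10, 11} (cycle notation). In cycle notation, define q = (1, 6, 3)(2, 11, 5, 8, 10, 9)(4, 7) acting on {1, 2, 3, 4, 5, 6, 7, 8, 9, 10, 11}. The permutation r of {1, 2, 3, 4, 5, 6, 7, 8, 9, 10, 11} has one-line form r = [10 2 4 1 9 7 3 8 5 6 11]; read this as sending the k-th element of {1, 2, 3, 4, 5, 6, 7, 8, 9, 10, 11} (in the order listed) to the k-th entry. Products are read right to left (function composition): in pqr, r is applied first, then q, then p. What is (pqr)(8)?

(pqr)(8) = p(q(r(8))). r(8) = 8, then q(8) = 10, then p(10) = 5, so the result is 5.

5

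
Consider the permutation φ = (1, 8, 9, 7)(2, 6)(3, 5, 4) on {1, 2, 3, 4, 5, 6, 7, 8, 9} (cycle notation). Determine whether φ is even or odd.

The cycle lengths are 4, 3, 2.
A cycle is odd iff its length is even; φ has 2 even-length cycles, so sgn(φ) = (−1)^2 and φ is even.

even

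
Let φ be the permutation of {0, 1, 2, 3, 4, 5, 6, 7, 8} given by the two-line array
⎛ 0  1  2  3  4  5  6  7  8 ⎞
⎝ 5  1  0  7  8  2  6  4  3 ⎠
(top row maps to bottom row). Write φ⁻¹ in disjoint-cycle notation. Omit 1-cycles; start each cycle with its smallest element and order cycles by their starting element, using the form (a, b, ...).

(0, 2, 5)(3, 8, 4, 7)

First write φ in disjoint cycles: (0, 5, 2)(3, 7, 4, 8).
Reversing each cycle (and rotating so the smallest element leads) gives φ⁻¹ = (0, 2, 5)(3, 8, 4, 7).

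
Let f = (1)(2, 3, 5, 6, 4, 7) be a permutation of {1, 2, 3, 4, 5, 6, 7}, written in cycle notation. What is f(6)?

6 appears in (2, 3, 5, 6, 4, 7); the next entry (wrapping around) is 4.

4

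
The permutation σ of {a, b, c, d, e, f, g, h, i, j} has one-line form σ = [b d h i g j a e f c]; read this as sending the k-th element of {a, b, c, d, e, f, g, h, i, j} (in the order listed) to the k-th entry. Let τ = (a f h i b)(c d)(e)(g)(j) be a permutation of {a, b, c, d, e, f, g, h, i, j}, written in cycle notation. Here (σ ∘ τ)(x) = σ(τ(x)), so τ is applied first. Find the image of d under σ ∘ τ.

h

(σ ∘ τ)(d) = σ(τ(d)). τ(d) = c, then σ(c) = h. So (σ ∘ τ)(d) = h.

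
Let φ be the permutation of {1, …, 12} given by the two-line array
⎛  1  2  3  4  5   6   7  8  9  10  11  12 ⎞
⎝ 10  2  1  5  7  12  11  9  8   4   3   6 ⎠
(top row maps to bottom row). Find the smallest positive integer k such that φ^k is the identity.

14

Writing φ as disjoint cycles, the cycle lengths are 7, 2, 2, 1.
The order is lcm(7, 2, 2) = 14.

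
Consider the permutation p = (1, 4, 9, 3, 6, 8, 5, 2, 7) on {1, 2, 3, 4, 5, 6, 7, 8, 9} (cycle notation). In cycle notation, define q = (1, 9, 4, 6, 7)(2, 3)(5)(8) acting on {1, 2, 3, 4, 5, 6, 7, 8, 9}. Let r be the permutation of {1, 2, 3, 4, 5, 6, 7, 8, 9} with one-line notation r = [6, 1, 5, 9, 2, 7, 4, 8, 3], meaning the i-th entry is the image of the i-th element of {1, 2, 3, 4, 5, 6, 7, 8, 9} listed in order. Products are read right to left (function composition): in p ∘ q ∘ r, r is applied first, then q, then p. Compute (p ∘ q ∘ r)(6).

4

Apply the permutations in order: r(6) = 7, then q(7) = 1, then p(1) = 4. So (p ∘ q ∘ r)(6) = 4.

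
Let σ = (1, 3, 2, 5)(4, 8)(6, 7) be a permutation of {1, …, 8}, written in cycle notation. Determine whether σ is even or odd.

odd

The cycle lengths are 4, 2, 2.
A cycle of length ℓ contributes ℓ−1 transpositions, so σ is a product of 3 + 1 + 1 = 5 transpositions — odd.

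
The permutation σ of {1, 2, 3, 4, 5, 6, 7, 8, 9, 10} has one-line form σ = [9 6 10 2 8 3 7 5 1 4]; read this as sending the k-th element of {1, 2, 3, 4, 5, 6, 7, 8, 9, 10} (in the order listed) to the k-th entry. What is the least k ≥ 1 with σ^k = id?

Writing σ as disjoint cycles, the cycle lengths are 5, 2, 2, 1.
The order is lcm(5, 2, 2) = 10.

10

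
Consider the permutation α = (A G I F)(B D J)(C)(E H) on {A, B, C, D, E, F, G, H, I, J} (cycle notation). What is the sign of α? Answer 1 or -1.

The cycle lengths are 4, 3, 2, 1.
A cycle of length ℓ contributes ℓ−1 transpositions, so α is a product of 3 + 2 + 1 = 6 transpositions — even.

1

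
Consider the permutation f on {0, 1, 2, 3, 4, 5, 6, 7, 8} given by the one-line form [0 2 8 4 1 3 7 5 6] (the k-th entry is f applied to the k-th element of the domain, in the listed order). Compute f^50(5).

Tracing 5 → 3 → … returns to 5 after 8 steps, so 5 lies in an 8-cycle (1, 2, 8, 6, 7, 5, 3, 4).
On an 8-cycle, f^8 is the identity, so f^50 = f^2 there (50 ≡ 2 mod 8).
Stepping 2 places around the cycle: 5 → 3 → 4.

4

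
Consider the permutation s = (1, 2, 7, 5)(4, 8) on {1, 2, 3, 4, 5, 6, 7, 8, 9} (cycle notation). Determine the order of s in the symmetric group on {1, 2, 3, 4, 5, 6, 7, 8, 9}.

The cycle type of s is (4, 2, 1, 1, 1).
The order is lcm(4, 2) = 4.

4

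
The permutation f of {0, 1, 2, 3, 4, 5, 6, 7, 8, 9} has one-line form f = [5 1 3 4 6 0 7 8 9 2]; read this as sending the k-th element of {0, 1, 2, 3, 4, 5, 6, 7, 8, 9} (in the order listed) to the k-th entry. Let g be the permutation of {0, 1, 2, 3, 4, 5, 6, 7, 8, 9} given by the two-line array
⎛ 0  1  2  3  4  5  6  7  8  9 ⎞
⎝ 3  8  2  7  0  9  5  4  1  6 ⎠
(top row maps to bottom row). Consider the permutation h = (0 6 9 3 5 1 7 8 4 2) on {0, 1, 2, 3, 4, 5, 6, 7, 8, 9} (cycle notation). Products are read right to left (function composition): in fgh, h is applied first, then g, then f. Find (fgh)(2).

4

Apply the permutations in order: h(2) = 0, then g(0) = 3, then f(3) = 4. So (fgh)(2) = 4.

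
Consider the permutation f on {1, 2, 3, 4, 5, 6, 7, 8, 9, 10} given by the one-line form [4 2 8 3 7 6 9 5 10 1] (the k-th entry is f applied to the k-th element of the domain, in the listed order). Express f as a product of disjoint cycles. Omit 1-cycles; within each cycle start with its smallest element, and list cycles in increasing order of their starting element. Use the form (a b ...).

(1 4 3 8 5 7 9 10)

Start at 1 and follow images: 1 → 4 → 3 → 8 → 5 → 7 → 9 → 10 → 1, giving the cycle (1 4 3 8 5 7 9 10).
Continuing from each remaining unvisited element yields (1 4 3 8 5 7 9 10).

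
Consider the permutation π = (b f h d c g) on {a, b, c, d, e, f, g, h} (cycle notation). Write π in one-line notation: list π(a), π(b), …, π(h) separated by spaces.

a f g c e h b d

Each element maps to the next entry in its cycle (wrapping to the front): a→a, b→f, c→g, d→c, e→e, f→h, g→b, h→d.
Listing these in domain order gives a f g c e h b d.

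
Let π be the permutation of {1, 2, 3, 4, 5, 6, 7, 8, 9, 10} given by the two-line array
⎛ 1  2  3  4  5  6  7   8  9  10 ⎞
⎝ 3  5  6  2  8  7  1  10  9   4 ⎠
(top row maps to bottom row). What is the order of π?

20

The disjoint-cycle form of π has cycle lengths 5, 4, 1.
The order of π is the least common multiple of its cycle lengths: lcm(5, 4) = 20.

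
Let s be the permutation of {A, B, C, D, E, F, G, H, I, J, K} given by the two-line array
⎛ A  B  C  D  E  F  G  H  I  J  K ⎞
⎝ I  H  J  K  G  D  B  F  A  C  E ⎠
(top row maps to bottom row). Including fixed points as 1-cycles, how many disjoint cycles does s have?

3

The cycle decomposition is (A, I)(B, H, F, D, K, E, G)(C, J), which has 3 cycles (counting 1-cycles).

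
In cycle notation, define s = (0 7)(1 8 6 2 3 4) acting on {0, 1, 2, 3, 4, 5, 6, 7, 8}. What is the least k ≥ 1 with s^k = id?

6

The cycle type of s is (6, 2, 1).
The order of s is the least common multiple of its cycle lengths: lcm(6, 2) = 6.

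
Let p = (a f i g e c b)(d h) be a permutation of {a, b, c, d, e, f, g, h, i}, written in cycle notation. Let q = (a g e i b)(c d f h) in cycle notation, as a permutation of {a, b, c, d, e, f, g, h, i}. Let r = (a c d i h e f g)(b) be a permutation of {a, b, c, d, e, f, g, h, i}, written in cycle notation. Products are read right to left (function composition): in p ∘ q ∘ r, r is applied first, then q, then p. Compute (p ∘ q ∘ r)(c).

i

(p ∘ q ∘ r)(c) = p(q(r(c))). r(c) = d, then q(d) = f, then p(f) = i, so the result is i.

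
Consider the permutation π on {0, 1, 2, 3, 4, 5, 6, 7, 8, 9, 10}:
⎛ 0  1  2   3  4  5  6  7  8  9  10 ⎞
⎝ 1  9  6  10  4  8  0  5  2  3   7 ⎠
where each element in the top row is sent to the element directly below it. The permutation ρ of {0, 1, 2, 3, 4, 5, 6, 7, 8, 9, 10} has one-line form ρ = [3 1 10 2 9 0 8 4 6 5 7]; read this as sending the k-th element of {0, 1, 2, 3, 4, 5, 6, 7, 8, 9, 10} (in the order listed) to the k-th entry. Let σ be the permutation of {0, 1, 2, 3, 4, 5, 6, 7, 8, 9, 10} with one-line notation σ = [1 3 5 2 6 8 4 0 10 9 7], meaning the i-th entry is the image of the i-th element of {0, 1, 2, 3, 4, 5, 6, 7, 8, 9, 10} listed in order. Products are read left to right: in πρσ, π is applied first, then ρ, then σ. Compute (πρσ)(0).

Chase 0: π(0) = 1; ρ(1) = 1; σ(1) = 3. Hence (πρσ)(0) = 3.

3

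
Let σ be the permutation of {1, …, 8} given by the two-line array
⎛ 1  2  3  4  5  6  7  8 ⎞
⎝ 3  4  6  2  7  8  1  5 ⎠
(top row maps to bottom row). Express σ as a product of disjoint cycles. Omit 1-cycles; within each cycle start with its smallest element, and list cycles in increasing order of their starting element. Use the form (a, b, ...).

(1, 3, 6, 8, 5, 7)(2, 4)

Iterating σ from 1 gives 1 → 3 → 6 → 8 → 5 → 7 → 1; that is the 6-cycle (1, 3, 6, 8, 5, 7).
Continuing from each remaining unvisited element yields (1, 3, 6, 8, 5, 7)(2, 4).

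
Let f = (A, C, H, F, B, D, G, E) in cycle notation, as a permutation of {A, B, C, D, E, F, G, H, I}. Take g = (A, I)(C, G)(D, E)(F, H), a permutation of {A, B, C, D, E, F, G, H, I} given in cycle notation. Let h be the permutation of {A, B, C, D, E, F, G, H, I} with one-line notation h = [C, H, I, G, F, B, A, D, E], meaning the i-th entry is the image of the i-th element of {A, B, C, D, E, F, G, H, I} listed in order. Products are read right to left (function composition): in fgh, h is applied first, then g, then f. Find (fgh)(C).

Apply the permutations in order: h(C) = I, then g(I) = A, then f(A) = C. So (fgh)(C) = C.

C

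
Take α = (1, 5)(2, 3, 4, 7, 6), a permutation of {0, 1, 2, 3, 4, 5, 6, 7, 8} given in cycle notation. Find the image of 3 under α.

4

3 appears in (2, 3, 4, 7, 6); the next entry (wrapping around) is 4.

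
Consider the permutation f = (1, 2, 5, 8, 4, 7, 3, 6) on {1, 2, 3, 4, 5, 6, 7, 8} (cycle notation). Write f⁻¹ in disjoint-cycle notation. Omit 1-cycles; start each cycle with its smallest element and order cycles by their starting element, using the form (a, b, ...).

The inverse reverses each cycle.
Reversing each cycle of f and rotating so the smallest element leads gives (1, 6, 3, 7, 4, 8, 5, 2).

(1, 6, 3, 7, 4, 8, 5, 2)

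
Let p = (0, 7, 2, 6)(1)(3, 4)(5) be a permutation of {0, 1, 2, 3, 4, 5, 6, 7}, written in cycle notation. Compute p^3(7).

7 lies in the 4-cycle (0, 7, 2, 6).
Stepping 3 places around the cycle: 7 → 2 → 6 → 0.

0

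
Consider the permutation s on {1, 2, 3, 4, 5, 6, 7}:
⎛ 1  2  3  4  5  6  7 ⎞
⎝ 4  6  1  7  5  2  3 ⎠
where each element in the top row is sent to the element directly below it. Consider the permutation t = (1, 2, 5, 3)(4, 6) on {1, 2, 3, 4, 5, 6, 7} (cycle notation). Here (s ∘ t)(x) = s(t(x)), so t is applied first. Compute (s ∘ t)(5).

t(5) = 3, then s(3) = 1; composing gives (s ∘ t)(5) = 1.

1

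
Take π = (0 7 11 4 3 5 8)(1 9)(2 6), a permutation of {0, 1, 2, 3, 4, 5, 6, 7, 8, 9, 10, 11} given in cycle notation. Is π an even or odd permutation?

The cycle lengths are 7, 2, 2, 1.
A cycle of length ℓ contributes ℓ−1 transpositions, so π is a product of 6 + 1 + 1 = 8 transpositions — even.

even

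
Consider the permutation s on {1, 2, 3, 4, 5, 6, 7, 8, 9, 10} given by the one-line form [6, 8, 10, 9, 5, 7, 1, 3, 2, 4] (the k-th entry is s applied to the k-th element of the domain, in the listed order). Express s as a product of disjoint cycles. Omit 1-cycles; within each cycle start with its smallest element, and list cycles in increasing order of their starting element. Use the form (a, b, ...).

(1, 6, 7)(2, 8, 3, 10, 4, 9)

Start at 1 and follow images: 1 → 6 → 7 → 1, giving the cycle (1, 6, 7).
Repeating from the next unused element and collecting all non-trivial cycles gives (1, 6, 7)(2, 8, 3, 10, 4, 9).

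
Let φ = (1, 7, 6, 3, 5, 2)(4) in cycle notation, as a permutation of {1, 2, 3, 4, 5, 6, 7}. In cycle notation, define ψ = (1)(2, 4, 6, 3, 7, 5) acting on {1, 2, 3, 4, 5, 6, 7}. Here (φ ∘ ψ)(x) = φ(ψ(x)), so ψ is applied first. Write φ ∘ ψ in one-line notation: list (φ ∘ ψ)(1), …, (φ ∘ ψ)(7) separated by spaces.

7 4 6 3 1 5 2

For each element, apply ψ then φ: 1 → 1 → 7; 2 → 4 → 4; 3 → 7 → 6; 4 → 6 → 3; 5 → 2 → 1; 6 → 3 → 5; 7 → 5 → 2.
So φ ∘ ψ in one-line form is 7 4 6 3 1 5 2.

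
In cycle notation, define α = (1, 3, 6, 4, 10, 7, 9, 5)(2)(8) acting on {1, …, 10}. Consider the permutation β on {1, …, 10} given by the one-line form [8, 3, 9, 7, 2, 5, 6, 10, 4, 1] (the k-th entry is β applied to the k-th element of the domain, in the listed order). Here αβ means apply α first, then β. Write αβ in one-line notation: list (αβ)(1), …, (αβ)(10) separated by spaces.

9 3 5 1 8 7 4 10 2 6

(αβ)(x) = β(α(x)). Computing each image: β(α(1)) = β(3) = 9, β(α(2)) = β(2) = 3, β(α(3)) = β(6) = 5, β(α(4)) = β(10) = 1, β(α(5)) = β(1) = 8, β(α(6)) = β(4) = 7, β(α(7)) = β(9) = 4, β(α(8)) = β(8) = 10, β(α(9)) = β(5) = 2, β(α(10)) = β(7) = 6.
Hence αβ = [9 3 5 1 8 7 4 10 2 6].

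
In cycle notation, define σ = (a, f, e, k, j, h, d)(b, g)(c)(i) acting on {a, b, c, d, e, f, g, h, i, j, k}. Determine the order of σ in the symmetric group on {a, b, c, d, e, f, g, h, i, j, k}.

14

The cycle type of σ is (7, 2, 1, 1).
The order is lcm(7, 2) = 14.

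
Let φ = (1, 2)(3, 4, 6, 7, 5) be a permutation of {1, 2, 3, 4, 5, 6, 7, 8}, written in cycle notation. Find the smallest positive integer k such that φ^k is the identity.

10

The disjoint cycles have lengths 5, 2, 1.
The order of φ is the least common multiple of its cycle lengths: lcm(5, 2) = 10.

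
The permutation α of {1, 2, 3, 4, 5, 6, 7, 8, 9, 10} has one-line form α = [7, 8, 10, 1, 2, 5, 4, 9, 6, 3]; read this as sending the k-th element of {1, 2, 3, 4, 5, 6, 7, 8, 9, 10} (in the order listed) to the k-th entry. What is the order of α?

The disjoint-cycle form of α has cycle lengths 5, 3, 2.
Since disjoint cycles commute, ord(α) = lcm(5, 3, 2) = 30.

30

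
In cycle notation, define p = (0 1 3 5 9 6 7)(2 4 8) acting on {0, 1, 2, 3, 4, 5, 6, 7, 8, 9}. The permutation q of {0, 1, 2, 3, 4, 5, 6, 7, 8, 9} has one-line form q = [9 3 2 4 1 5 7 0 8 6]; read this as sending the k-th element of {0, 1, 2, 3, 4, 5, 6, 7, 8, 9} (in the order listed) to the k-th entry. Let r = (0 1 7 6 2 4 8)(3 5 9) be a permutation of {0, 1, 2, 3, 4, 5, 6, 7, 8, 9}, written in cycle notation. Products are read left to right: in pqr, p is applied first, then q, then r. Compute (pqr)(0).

Apply the permutations in order: p(0) = 1, then q(1) = 3, then r(3) = 5. So (pqr)(0) = 5.

5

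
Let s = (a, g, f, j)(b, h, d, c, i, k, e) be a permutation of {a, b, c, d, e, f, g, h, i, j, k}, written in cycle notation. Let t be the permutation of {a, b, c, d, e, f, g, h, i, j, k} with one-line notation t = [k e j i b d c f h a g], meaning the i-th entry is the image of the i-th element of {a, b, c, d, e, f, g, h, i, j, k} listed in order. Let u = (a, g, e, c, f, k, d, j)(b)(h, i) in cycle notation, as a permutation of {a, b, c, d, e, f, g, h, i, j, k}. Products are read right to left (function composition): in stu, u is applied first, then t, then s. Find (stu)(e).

a

(stu)(e) = s(t(u(e))). u(e) = c, then t(c) = j, then s(j) = a, so the result is a.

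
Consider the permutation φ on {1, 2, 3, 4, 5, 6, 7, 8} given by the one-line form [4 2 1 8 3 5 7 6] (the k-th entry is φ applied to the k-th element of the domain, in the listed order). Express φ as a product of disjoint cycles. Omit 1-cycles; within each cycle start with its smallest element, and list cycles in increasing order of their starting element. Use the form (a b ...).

From 1: 1 → 4 → 8 → 6 → 5 → 3 → 1, closing the cycle (1 4 8 6 5 3).
Repeating from the next unused element and collecting all non-trivial cycles gives (1 4 8 6 5 3).

(1 4 8 6 5 3)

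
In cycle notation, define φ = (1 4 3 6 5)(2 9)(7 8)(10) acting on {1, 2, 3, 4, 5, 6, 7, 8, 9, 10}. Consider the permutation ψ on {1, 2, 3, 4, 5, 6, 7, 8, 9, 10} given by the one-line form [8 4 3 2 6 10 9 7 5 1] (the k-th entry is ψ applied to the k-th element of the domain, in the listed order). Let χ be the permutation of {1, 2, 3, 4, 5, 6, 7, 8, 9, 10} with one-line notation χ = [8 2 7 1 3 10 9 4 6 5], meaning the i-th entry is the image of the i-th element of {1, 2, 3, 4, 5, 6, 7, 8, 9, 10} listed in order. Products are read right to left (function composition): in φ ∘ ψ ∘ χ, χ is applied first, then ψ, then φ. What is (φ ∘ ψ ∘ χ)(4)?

7

Chase 4: χ(4) = 1; ψ(1) = 8; φ(8) = 7. Hence (φ ∘ ψ ∘ χ)(4) = 7.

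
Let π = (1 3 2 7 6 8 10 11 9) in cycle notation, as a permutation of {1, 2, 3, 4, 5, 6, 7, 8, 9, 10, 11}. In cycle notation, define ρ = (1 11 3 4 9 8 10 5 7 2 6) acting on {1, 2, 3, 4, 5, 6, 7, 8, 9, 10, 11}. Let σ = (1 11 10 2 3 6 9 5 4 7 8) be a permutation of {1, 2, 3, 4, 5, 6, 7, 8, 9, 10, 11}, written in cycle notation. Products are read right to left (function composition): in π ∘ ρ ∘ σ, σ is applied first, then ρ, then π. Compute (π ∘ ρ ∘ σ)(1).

2

Apply the permutations in order: σ(1) = 11, then ρ(11) = 3, then π(3) = 2. So (π ∘ ρ ∘ σ)(1) = 2.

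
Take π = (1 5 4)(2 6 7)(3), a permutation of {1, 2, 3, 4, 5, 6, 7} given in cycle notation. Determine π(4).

4 appears in (1 5 4); the next entry (wrapping around) is 1.

1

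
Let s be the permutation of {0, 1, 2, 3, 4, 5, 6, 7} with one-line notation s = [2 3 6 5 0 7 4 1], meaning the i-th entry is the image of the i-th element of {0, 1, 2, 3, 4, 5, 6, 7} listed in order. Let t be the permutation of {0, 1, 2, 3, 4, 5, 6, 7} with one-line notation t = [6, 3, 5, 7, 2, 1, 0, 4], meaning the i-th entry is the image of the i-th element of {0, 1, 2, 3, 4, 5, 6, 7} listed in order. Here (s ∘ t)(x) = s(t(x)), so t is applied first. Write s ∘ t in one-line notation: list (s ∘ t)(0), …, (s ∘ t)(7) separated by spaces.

(s ∘ t)(x) = s(t(x)). Computing each image: s(t(0)) = s(6) = 4, s(t(1)) = s(3) = 5, s(t(2)) = s(5) = 7, s(t(3)) = s(7) = 1, s(t(4)) = s(2) = 6, s(t(5)) = s(1) = 3, s(t(6)) = s(0) = 2, s(t(7)) = s(4) = 0.
Hence s ∘ t = [4 5 7 1 6 3 2 0].

4 5 7 1 6 3 2 0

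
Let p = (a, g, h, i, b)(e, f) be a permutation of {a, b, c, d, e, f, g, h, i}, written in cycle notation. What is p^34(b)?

b lies in the 5-cycle (a, g, h, i, b).
Powers repeat with period 5 on this cycle, and 34 mod 5 = 4, so p^34(b) = p^4(b).
Stepping 4 places around the cycle: b → a → g → h → i.

i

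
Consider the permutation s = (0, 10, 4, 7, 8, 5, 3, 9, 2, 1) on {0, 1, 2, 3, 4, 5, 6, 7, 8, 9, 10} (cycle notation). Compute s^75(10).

3

10 lies in the 10-cycle (0, 10, 4, 7, 8, 5, 3, 9, 2, 1).
Powers repeat with period 10 on this cycle, and 75 mod 10 = 5, so s^75(10) = s^5(10).
Stepping 5 places around the cycle: 10 → 4 → 7 → 8 → 5 → 3.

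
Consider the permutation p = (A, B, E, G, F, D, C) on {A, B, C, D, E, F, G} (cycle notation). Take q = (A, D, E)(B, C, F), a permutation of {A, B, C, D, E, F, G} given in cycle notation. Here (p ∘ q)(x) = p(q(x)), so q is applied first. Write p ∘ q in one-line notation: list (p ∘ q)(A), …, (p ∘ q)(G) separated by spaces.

C A D G B E F

Chase each element through q then p: A → D → C; B → C → A; C → F → D; D → E → G; E → A → B; F → B → E; G → G → F.
So p ∘ q in one-line form is C A D G B E F.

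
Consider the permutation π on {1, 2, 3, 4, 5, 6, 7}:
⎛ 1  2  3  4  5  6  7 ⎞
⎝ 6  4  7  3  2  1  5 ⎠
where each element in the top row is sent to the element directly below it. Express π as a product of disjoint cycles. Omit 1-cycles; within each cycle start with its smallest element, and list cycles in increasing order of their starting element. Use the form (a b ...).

From 1: 1 → 6 → 1, closing the cycle (1 6).
Continuing from each remaining unvisited element yields (1 6)(2 4 3 7 5).

(1 6)(2 4 3 7 5)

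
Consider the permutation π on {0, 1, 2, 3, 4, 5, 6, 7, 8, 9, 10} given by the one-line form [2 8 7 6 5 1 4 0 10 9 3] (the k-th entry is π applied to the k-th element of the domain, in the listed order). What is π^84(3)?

Tracing 3 → 6 → … returns to 3 after 7 steps, so 3 lies in a 7-cycle (1, 8, 10, 3, 6, 4, 5).
Since the cycle has length 7, π^84 acts on it the same as π^0 (84 mod 7 = 0).
So π^84(3) = 3.

3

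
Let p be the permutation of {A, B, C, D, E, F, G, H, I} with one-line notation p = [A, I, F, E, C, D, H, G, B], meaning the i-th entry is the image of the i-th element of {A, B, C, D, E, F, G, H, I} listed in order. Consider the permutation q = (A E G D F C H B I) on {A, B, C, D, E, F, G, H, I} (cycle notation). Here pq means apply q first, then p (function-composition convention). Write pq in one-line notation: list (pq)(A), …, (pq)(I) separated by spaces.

For each element, apply q then p: A → E → C; B → I → B; C → H → G; D → F → D; E → G → H; F → C → F; G → D → E; H → B → I; I → A → A.
Collecting the images, pq = [C B G D H F E I A].

C B G D H F E I A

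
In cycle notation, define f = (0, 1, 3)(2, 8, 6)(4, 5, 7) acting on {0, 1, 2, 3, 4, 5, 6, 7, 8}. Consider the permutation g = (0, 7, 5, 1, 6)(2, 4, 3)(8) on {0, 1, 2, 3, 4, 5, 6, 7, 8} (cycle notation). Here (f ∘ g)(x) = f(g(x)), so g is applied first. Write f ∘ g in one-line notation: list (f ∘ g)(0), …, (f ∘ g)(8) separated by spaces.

4 2 5 8 0 3 1 7 6

For each element, apply g then f: 0 → 7 → 4; 1 → 6 → 2; 2 → 4 → 5; 3 → 2 → 8; 4 → 3 → 0; 5 → 1 → 3; 6 → 0 → 1; 7 → 5 → 7; 8 → 8 → 6.
So f ∘ g in one-line form is 4 2 5 8 0 3 1 7 6.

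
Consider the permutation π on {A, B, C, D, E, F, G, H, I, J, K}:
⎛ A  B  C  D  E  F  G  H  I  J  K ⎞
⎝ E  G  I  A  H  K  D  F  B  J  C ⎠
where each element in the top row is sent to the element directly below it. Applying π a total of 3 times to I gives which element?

Tracing I → B → … returns to I after 10 steps, so I lies in a 10-cycle (A E H F K C I B G D).
Advancing 3 steps from I: I → B → G → D.

D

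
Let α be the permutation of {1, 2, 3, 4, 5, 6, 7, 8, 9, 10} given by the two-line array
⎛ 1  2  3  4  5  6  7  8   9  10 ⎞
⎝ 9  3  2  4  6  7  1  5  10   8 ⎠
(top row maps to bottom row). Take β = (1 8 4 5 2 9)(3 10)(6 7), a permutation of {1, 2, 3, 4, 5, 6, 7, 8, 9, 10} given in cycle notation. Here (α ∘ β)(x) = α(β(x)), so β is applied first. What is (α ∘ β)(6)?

1

First apply β: β(6) = 7, then α(7) = 1. Thus (α ∘ β)(6) = 1.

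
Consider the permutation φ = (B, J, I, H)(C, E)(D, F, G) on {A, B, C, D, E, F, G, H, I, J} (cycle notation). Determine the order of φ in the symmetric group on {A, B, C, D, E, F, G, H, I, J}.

The cycle type of φ is (4, 3, 2, 1).
The order of φ is the least common multiple of its cycle lengths: lcm(4, 3, 2) = 12.

12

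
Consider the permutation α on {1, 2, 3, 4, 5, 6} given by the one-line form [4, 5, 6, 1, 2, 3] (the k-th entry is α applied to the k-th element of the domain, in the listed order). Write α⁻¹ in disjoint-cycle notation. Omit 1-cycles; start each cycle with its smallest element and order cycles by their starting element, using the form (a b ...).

(1 4)(2 5)(3 6)

First write α in disjoint cycles: (1 4)(2 5)(3 6).
Reversing each cycle (and rotating so the smallest element leads) gives α⁻¹ = (1 4)(2 5)(3 6).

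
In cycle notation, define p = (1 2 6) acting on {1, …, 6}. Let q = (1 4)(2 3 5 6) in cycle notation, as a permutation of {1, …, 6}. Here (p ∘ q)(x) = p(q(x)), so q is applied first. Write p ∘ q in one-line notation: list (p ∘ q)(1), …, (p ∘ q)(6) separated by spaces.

(p ∘ q)(x) = p(q(x)). Computing each image: p(q(1)) = p(4) = 4, p(q(2)) = p(3) = 3, p(q(3)) = p(5) = 5, p(q(4)) = p(1) = 2, p(q(5)) = p(6) = 1, p(q(6)) = p(2) = 6.
Hence p ∘ q = [4 3 5 2 1 6].

4 3 5 2 1 6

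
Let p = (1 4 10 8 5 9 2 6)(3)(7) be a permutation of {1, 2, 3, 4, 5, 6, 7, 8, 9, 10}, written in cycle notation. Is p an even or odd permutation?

odd

The cycle lengths are 8, 1, 1.
A cycle of length ℓ contributes ℓ−1 transpositions, so p is a product of 7 transpositions — odd.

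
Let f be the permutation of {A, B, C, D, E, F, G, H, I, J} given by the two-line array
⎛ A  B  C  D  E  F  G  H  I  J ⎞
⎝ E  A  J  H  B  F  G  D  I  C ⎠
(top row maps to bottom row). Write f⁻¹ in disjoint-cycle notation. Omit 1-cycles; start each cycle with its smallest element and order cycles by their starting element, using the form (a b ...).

First write f in disjoint cycles: (A E B)(C J)(D H).
The inverse reverses every cycle; in canonical form, f⁻¹ = (A B E)(C J)(D H).

(A B E)(C J)(D H)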